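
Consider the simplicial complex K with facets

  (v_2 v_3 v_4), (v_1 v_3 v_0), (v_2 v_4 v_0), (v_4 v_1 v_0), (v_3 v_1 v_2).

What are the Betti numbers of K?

b_0 = 1, b_1 = 1, b_2 = 0.

K has 5 vertices, 10 edges, 5 triangles.
rank ∂_0 = 0, rank ∂_1 = 4 ⇒ b_0 = 5 − 0 − 4 = 1; all invariant factors of ∂_1 are 1 so no torsion. So H_0 ≅ Z.
rank ∂_1 = 4, rank ∂_2 = 5 ⇒ b_1 = 10 − 4 − 5 = 1; all invariant factors of ∂_2 are 1 so no torsion. So H_1 ≅ Z.
rank ∂_2 = 5, rank ∂_3 = 0 ⇒ b_2 = 5 − 5 − 0 = 0. So H_2 ≅ 0.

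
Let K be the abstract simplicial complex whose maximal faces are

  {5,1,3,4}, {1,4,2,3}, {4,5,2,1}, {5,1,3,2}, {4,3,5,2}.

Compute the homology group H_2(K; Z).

H_2 ≅ 0.

Take the total order 1 < 2 < 3 < 4 < 5 on the vertex set. Then K (dimension 3) consists of the simplices:

  0-simplices (5): [1], [2], [3], [4], [5]
  1-simplices (10): [1,2], [1,3], [1,4], [1,5], [2,3], [2,4], [2,5], [3,4], [3,5], [4,5]
  2-simplices (10): [1,2,3], [1,2,4], [1,2,5], [1,3,4], [1,3,5], [1,4,5], [2,3,4], [2,3,5], [2,4,5], [3,4,5]
  3-simplices (5): [1,2,3,4], [1,2,3,5], [1,2,4,5], [1,3,4,5], [2,3,4,5]

Hence C_0 ≅ Z^5, C_1 ≅ Z^10, C_2 ≅ Z^10, C_3 ≅ Z^5.

∂_1: C_1 → C_0 maps an edge to its endpoints' difference, ∂[p,q] = q − p. For instance
  ∂[1,3] = [3] − [1].
As a 5×10 matrix over Z this has rank 4, with invariant factors (1,1,1,1).

∂_2: C_2 → C_1 maps a triangle to the signed sum of its edges. For instance
  ∂[1,2,3] = [2,3] − [1,3] + [1,2],
  ∂[1,3,5] = [3,5] − [1,5] + [1,3].
The resulting 10×10 matrix has rank 6, and its Smith normal form has invariant factors (1,1,1,1,1,1).

∂_3: C_3 → C_2 sends each 3-simplex σ to the alternating sum Σ_i (−1)^i (σ with its i-th vertex removed). For instance
  ∂[1,2,4,5] = [2,4,5] − [1,4,5] + [1,2,5] − [1,2,4],
  ∂[1,2,3,4] = [2,3,4] − [1,3,4] + [1,2,4] − [1,2,3].
The resulting 10×5 matrix has rank 4, and its Smith normal form has invariant factors (1,1,1,1).

From H_k ≅ ker(∂_k) / im(∂_{k+1}) we obtain:

  H_2: rank ker ∂_2 − rank ∂_3 = (10 − 6) − 4 = 0, and the invariant factors of ∂_3 are all 1, so H_2 ≅ 0.

(K is a triangulation of the 3-sphere S^3.)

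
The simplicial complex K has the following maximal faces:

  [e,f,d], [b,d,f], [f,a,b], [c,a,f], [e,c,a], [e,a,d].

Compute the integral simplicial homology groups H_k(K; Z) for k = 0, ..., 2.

H_0 = Z,  H_1 = Z,  H_2 = 0.

K has 6 vertices, 12 edges, 6 triangles.
rank ∂_0 = 0, rank ∂_1 = 5 ⇒ b_0 = 6 − 0 − 5 = 1; all invariant factors of ∂_1 are 1 so no torsion. So H_0 ≅ Z.
rank ∂_1 = 5, rank ∂_2 = 6 ⇒ b_1 = 12 − 5 − 6 = 1; all invariant factors of ∂_2 are 1 so no torsion. So H_1 ≅ Z.
rank ∂_2 = 6, rank ∂_3 = 0 ⇒ b_2 = 6 − 6 − 0 = 0. So H_2 ≅ 0.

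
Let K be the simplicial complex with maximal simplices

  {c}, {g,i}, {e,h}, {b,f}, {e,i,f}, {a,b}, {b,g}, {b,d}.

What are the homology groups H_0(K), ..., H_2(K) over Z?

K has 9 vertices, 9 edges, 1 triangle.
rank ∂_0 = 0, rank ∂_1 = 7 ⇒ b_0 = 9 − 0 − 7 = 2; all invariant factors of ∂_1 are 1 so no torsion. So H_0 ≅ Z^2.
rank ∂_1 = 7, rank ∂_2 = 1 ⇒ b_1 = 9 − 7 − 1 = 1; all invariant factors of ∂_2 are 1 so no torsion. So H_1 ≅ Z.
rank ∂_2 = 1, rank ∂_3 = 0 ⇒ b_2 = 1 − 1 − 0 = 0. So H_2 ≅ 0.

H_0 = Z^2,  H_1 = Z,  H_2 = 0.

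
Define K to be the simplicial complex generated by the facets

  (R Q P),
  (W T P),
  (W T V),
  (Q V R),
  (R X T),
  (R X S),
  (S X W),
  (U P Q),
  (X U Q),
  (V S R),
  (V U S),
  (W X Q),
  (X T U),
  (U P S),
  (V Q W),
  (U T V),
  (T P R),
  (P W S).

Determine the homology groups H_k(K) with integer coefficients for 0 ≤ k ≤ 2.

H_0 ≅ Z,  H_1 ≅ Z^2,  H_2 ≅ Z.

Order the vertices as P < Q < R < S < T < U < V < W < X. Listing each simplex with vertices in this order, K has dimension 2 with simplices:

  0-simplices (9): P, Q, R, S, T, U, V, W, X
  1-simplices (27): PQ, PR, PS, PT, PU, PW, QR, QU, QV, QW, QX, RS, RT, RV, RX, SU, SV, SW, SX, TU, TV, TW, TX, UV, UX, VW, WX
  2-simplices (18): PQR, PQU, PRT, PSU, PSW, PTW, QRV, QUX, QVW, QWX, RSV, RSX, RTX, SUV, SWX, TUV, TUX, TVW

so the chain groups are C_0 ≅ Z^9, C_1 ≅ Z^27, C_2 ≅ Z^18.

Boundary ∂_1: C_1 → C_0 is given by ∂[p,q] = [q] − [p].
The resulting 9×27 matrix has rank 8, and its Smith normal form has invariant factors (1,1,1,1,1,1,1,1).

∂_2: C_2 → C_1 maps a triangle to the signed sum of its edges. For instance
  ∂TUX = UX − TX + TU,
  ∂TVW = VW − TW + TV.
The resulting 27×18 matrix has rank 17, and its Smith normal form has invariant factors (1,1,1,1,1,1,1,1,1,1,1,1,1,1,1,1,1).

Now H_k = ker ∂_k / im ∂_{k+1}, so:

  H_0: rank C_0 − rank ∂_1 = 9 − 8 = 1, and the invariant factors of ∂_1 are all 1, so H_0 = Z.
  H_1: rank ker ∂_1 − rank ∂_2 = (27 − 8) − 17 = 2, and the invariant factors of ∂_2 are all 1, so H_1 = Z^2.
  H_2: rank ker ∂_2 − rank ∂_3 = (18 − 17) − 0 = 1, and there is no ∂_3, so H_2 = Z.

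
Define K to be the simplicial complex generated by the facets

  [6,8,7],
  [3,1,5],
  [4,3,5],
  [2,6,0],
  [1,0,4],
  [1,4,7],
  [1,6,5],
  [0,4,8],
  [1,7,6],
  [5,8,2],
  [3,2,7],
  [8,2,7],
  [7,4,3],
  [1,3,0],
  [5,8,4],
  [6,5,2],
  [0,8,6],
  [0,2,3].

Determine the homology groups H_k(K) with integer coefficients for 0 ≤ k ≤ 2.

H_0 ≅ Z,  H_1 ≅ Z ⊕ Z_2,  H_2 = 0.

K has 9 vertices, 27 edges, 18 triangles.
rank ∂_0 = 0, rank ∂_1 = 8 ⇒ b_0 = 9 − 0 − 8 = 1; all invariant factors of ∂_1 are 1 so no torsion. So H_0 = Z.
rank ∂_1 = 8, rank ∂_2 = 18 ⇒ b_1 = 27 − 8 − 18 = 1; ∂_2 has invariant factor(s) [2] giving torsion. So H_1 = Z ⊕ Z_2.
rank ∂_2 = 18, rank ∂_3 = 0 ⇒ b_2 = 18 − 18 − 0 = 0. So H_2 = 0.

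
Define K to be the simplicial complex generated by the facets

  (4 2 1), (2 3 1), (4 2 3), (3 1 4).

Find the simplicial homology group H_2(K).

Take the total order 1 < 2 < 3 < 4 on the vertex set. Then K (dimension 2) consists of the simplices:

  0-simplices (4): [1], [2], [3], [4]
  1-simplices (6): [1,2], [1,3], [1,4], [2,3], [2,4], [3,4]
  2-simplices (4): [1,2,3], [1,2,4], [1,3,4], [2,3,4]

giving chain groups C_0 ≅ Z^4, C_1 ≅ Z^6, C_2 ≅ Z^4.

The boundary map ∂_1: C_1 → C_0 maps an edge to its endpoints' difference, ∂[p,q] = q − p.
The 4×6 boundary matrix has rank 3 and Smith normal form diag(1,1,1).

The boundary map ∂_2: C_2 → C_1 acts by ∂[p,q,r] = [q,r] − [p,r] + [p,q]. For instance
  ∂[2,3,4] = [3,4] − [2,4] + [2,3],
  ∂[1,3,4] = [3,4] − [1,4] + [1,3].
As a 6×4 matrix over Z this has rank 3, with invariant factors (1,1,1).

Reading off H_k = ker ∂_k / im ∂_{k+1}:

  H_2: rank ker ∂_2 − rank ∂_3 = (4 − 3) − 0 = 1, and there is no ∂_3, so H_2 ≅ Z.

H_2 ≅ Z.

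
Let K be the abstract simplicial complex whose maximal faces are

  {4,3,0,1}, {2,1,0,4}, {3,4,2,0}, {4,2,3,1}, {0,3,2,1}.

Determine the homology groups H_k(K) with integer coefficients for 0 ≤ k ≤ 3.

H_0 ≅ Z,  H_1 = 0,  H_2 = 0,  H_3 ≅ Z.

Take the total order 0 < 1 < 2 < 3 < 4 on the vertex set. Then K (dimension 3) consists of the simplices:

  0-simplices (5): [0], [1], [2], [3], [4]
  1-simplices (10): [0,1], [0,2], [0,3], [0,4], [1,2], [1,3], [1,4], [2,3], [2,4], [3,4]
  2-simplices (10): [0,1,2], [0,1,3], [0,1,4], [0,2,3], [0,2,4], [0,3,4], [1,2,3], [1,2,4], [1,3,4], [2,3,4]
  3-simplices (5): [0,1,2,3], [0,1,2,4], [0,1,3,4], [0,2,3,4], [1,2,3,4]

giving chain groups C_0 ≅ Z^5, C_1 ≅ Z^10, C_2 ≅ Z^10, C_3 ≅ Z^5.

∂_1: C_1 → C_0 maps an edge to its endpoints' difference, ∂[p,q] = q − p.
The resulting 5×10 matrix has rank 4, and its Smith normal form has invariant factors (1,1,1,1).

∂_2: C_2 → C_1 maps a triangle to the signed sum of its edges. For instance
  ∂[0,2,4] = [2,4] − [0,4] + [0,2],
  ∂[2,3,4] = [3,4] − [2,4] + [2,3].
The resulting 10×10 matrix has rank 6, and its Smith normal form has invariant factors (1,1,1,1,1,1).

∂_3: C_3 → C_2 sends each 3-simplex σ to the alternating sum Σ_i (−1)^i (σ with its i-th vertex removed). For instance
  ∂[0,1,2,3] = [1,2,3] − [0,2,3] + [0,1,3] − [0,1,2],
  ∂[0,1,3,4] = [1,3,4] − [0,3,4] + [0,1,4] − [0,1,3].
This gives a 10×5 integer matrix of rank 4; reducing to Smith normal form yields diagonal entries (1,1,1,1).

From H_k ≅ ker(∂_k) / im(∂_{k+1}) we obtain:

  H_0: rank C_0 − rank ∂_1 = 5 − 4 = 1, and the invariant factors of ∂_1 are all 1, so H_0 = Z.
  H_1: rank ker ∂_1 − rank ∂_2 = (10 − 4) − 6 = 0, and the invariant factors of ∂_2 are all 1, so H_1 = 0.
  H_2: rank ker ∂_2 − rank ∂_3 = (10 − 6) − 4 = 0, and the invariant factors of ∂_3 are all 1, so H_2 = 0.
  H_3: rank ker ∂_3 − rank ∂_4 = (5 − 4) − 0 = 1, and there is no ∂_4, so H_3 = Z.

(K is a triangulation of the 3-sphere S^3.)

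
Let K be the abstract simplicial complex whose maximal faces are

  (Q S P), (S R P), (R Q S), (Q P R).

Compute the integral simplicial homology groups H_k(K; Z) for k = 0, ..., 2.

K has 4 vertices, 6 edges, 4 triangles.
rank ∂_0 = 0, rank ∂_1 = 3 ⇒ b_0 = 4 − 0 − 3 = 1; all invariant factors of ∂_1 are 1 so no torsion. So H_0 ≅ Z.
rank ∂_1 = 3, rank ∂_2 = 3 ⇒ b_1 = 6 − 3 − 3 = 0; all invariant factors of ∂_2 are 1 so no torsion. So H_1 ≅ 0.
rank ∂_2 = 3, rank ∂_3 = 0 ⇒ b_2 = 4 − 3 − 0 = 1. So H_2 ≅ Z.

H_0 ≅ Z,  H_1 = 0,  H_2 ≅ Z.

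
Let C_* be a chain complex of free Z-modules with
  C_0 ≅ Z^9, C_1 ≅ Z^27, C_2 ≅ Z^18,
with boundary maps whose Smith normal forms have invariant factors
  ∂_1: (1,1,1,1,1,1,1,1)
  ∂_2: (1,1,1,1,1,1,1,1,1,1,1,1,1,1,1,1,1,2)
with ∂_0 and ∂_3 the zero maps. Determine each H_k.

H_0 ≅ Z,  H_1 ≅ Z ⊕ Z/2Z,  H_2 = 0.

H_0: b_0 = 9 − 0 − 8 = 1; torsion from ∂_1 factors > 1: none. So H_0 ≅ Z.
H_1: b_1 = 27 − 8 − 18 = 1; torsion from ∂_2 factors > 1: [2]. So H_1 ≅ Z ⊕ Z/2Z.
H_2: b_2 = 18 − 18 − 0 = 0; torsion from ∂_3 factors > 1: none. So H_2 ≅ 0.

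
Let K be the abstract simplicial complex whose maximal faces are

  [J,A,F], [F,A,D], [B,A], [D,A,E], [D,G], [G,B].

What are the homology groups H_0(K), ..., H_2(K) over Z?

H_0 = Z,  H_1 = Z,  H_2 = 0.

Order the vertices as A < B < D < E < F < G < J. Listing each simplex with vertices in this order, K has dimension 2 with simplices:

  0-simplices (7): A, B, D, E, F, G, J
  1-simplices (10): AB, AD, AE, AF, AJ, BG, DE, DF, DG, FJ
  2-simplices (3): ADE, ADF, AFJ

giving chain groups C_0 ≅ Z^7, C_1 ≅ Z^10, C_2 ≅ Z^3.

∂_1: C_1 → C_0 maps an edge to its endpoints' difference, ∂[p,q] = q − p.
The resulting 7×10 matrix has rank 6, and its Smith normal form has invariant factors (1,1,1,1,1,1).

The boundary map ∂_2: C_2 → C_1 acts by ∂[p,q,r] = [q,r] − [p,r] + [p,q]. For instance
  ∂ADE = DE − AE + AD,
  ∂AFJ = FJ − AJ + AF.
As a 10×3 matrix over Z this has rank 3, with invariant factors (1,1,1).

Now H_k = ker ∂_k / im ∂_{k+1}, so:

  H_0: rank C_0 − rank ∂_1 = 7 − 6 = 1, and the invariant factors of ∂_1 are all 1, so H_0 ≅ Z.
  H_1: rank ker ∂_1 − rank ∂_2 = (10 − 6) − 3 = 1, and the invariant factors of ∂_2 are all 1, so H_1 ≅ Z.
  H_2: rank ker ∂_2 − rank ∂_3 = (3 − 3) − 0 = 0, and there is no ∂_3, so H_2 ≅ 0.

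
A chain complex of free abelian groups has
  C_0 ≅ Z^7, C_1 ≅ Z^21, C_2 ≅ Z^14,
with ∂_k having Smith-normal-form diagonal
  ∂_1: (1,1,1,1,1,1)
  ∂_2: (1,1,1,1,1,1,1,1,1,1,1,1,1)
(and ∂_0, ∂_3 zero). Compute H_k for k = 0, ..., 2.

H_0: b_0 = 7 − 0 − 6 = 1; torsion from ∂_1 factors > 1: none. So H_0 = Z.
H_1: b_1 = 21 − 6 − 13 = 2; torsion from ∂_2 factors > 1: none. So H_1 = Z^2.
H_2: b_2 = 14 − 13 − 0 = 1; torsion from ∂_3 factors > 1: none. So H_2 = Z.

H_0 = Z,  H_1 = Z^2,  H_2 = Z.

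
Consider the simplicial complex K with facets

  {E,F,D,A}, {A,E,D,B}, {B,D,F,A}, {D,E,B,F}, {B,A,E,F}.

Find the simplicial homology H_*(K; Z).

H_0 = Z,  H_1 = 0,  H_2 = 0,  H_3 = Z.

K has 5 vertices, 10 edges, 10 triangles, 5 3-simplices.
rank ∂_0 = 0, rank ∂_1 = 4 ⇒ b_0 = 5 − 0 − 4 = 1; all invariant factors of ∂_1 are 1 so no torsion. So H_0 ≅ Z.
rank ∂_1 = 4, rank ∂_2 = 6 ⇒ b_1 = 10 − 4 − 6 = 0; all invariant factors of ∂_2 are 1 so no torsion. So H_1 ≅ 0.
rank ∂_2 = 6, rank ∂_3 = 4 ⇒ b_2 = 10 − 6 − 4 = 0; all invariant factors of ∂_3 are 1 so no torsion. So H_2 ≅ 0.
rank ∂_3 = 4, rank ∂_4 = 0 ⇒ b_3 = 5 − 4 − 0 = 1. So H_3 ≅ Z.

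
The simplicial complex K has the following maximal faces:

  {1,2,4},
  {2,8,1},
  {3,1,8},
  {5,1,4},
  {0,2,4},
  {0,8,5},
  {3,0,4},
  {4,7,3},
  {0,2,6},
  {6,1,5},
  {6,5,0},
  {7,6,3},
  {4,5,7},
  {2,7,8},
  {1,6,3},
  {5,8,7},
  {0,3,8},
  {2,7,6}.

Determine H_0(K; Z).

H_0 ≅ Z.

Order the vertices as 0 < 1 < 2 < 3 < 4 < 5 < 6 < 7 < 8. Listing each simplex with vertices in this order, K has dimension 2 with simplices:

  0-simplices (9): [0], [1], [2], [3], [4], [5], [6], [7], [8]
  1-simplices (27): (27 of them)
  2-simplices (18): [0,2,4], [0,2,6], [0,3,4], [0,3,8], [0,5,6], [0,5,8], [1,2,4], [1,2,8], [1,3,6], [1,3,8], [1,4,5], [1,5,6], [2,6,7], [2,7,8], [3,4,7], [3,6,7], [4,5,7], [5,7,8]

giving chain groups C_0 ≅ Z^9, C_1 ≅ Z^27, C_2 ≅ Z^18.

Boundary ∂_1: C_1 → C_0 is given by ∂[p,q] = [q] − [p]. For instance
  ∂[0,2] = [2] − [0].
As a 9×27 matrix over Z this has rank 8, with invariant factors (1,1,1,1,1,1,1,1).

The boundary map ∂_2: C_2 → C_1 sends each 2-simplex [p,q,r] to [q,r] − [p,r] + [p,q]. For instance
  ∂[0,5,6] = [5,6] − [0,6] + [0,5],
  ∂[4,5,7] = [5,7] − [4,7] + [4,5].
The resulting 27×18 matrix has rank 17, and its Smith normal form has invariant factors (1,1,1,1,1,1,1,1,1,1,1,1,1,1,1,1,1).

Now H_k = ker ∂_k / im ∂_{k+1}, so:

  H_0: rank C_0 − rank ∂_1 = 9 − 8 = 1, and the invariant factors of ∂_1 are all 1, so H_0 = Z.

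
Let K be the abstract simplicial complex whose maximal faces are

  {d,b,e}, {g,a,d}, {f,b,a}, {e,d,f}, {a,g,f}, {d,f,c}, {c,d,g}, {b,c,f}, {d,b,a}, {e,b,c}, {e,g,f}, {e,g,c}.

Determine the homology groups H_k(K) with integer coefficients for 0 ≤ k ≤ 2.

H_0 = Z,  H_1 = Z/2,  H_2 = 0.

Take the total order a < b < c < d < e < f < g on the vertex set. Then K (dimension 2) consists of the simplices:

  0-simplices (7): a, b, c, d, e, f, g
  1-simplices (18): ab, ad, af, ag, bc, bd, be, bf, cd, ce, cf, cg, de, df, dg, ef, eg, fg
  2-simplices (12): abd, abf, adg, afg, bce, bcf, bde, cdf, cdg, ceg, def, efg

so the chain groups are C_0 ≅ Z^7, C_1 ≅ Z^18, C_2 ≅ Z^12.

The boundary map ∂_1: C_1 → C_0 is given by ∂[p,q] = [q] − [p].
As a 7×18 matrix over Z this has rank 6, with invariant factors (1,1,1,1,1,1).

∂_2: C_2 → C_1 sends each 2-simplex [p,q,r] to [q,r] − [p,r] + [p,q]. For instance
  ∂ceg = eg − cg + ce,
  ∂bcf = cf − bf + bc.
The resulting 18×12 matrix has rank 12, and its Smith normal form has invariant factors (1,1,1,1,1,1,1,1,1,1,1,2).

Computing H_k = (kernel of ∂_k) / (image of ∂_{k+1}):

  H_0: rank C_0 − rank ∂_1 = 7 − 6 = 1, and the invariant factors of ∂_1 are all 1, so H_0 ≅ Z.
  H_1: rank ker ∂_1 − rank ∂_2 = (18 − 6) − 12 = 0, and ∂_2 has invariant factor 2 > 1, so H_1 ≅ Z/2.
  H_2: rank ker ∂_2 − rank ∂_3 = (12 − 12) − 0 = 0, and there is no ∂_3, so H_2 ≅ 0.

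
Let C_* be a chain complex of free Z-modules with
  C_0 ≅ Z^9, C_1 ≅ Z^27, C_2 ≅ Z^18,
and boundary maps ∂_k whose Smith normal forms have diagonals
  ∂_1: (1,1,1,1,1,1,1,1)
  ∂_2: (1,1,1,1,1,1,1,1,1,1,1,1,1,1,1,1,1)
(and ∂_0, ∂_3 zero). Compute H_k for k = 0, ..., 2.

H_0 ≅ Z,  H_1 ≅ Z^2,  H_2 ≅ Z.

H_0: b_0 = 9 − 0 − 8 = 1; torsion from ∂_1 factors > 1: none. So H_0 ≅ Z.
H_1: b_1 = 27 − 8 − 17 = 2; torsion from ∂_2 factors > 1: none. So H_1 ≅ Z^2.
H_2: b_2 = 18 − 17 − 0 = 1; torsion from ∂_3 factors > 1: none. So H_2 ≅ Z.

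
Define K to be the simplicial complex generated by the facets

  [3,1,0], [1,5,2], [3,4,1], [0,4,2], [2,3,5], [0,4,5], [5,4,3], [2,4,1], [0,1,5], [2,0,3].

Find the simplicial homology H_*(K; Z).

H_0 ≅ Z,  H_1 ≅ Z/2Z,  H_2 = 0.

K has 6 vertices, 15 edges, 10 triangles.
rank ∂_0 = 0, rank ∂_1 = 5 ⇒ b_0 = 6 − 0 − 5 = 1; all invariant factors of ∂_1 are 1 so no torsion. So H_0 = Z.
rank ∂_1 = 5, rank ∂_2 = 10 ⇒ b_1 = 15 − 5 − 10 = 0; ∂_2 has invariant factor(s) [2] giving torsion. So H_1 = Z/2Z.
rank ∂_2 = 10, rank ∂_3 = 0 ⇒ b_2 = 10 − 10 − 0 = 0. So H_2 = 0.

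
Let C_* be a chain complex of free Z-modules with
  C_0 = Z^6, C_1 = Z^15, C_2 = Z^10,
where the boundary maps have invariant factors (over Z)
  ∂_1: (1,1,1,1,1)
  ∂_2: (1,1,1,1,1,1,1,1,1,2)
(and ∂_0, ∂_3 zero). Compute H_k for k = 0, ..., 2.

H_0 = Z,  H_1 = Z/2,  H_2 = 0.

H_0: b_0 = 6 − 0 − 5 = 1; torsion from ∂_1 factors > 1: none. So H_0 = Z.
H_1: b_1 = 15 − 5 − 10 = 0; torsion from ∂_2 factors > 1: [2]. So H_1 = Z/2.
H_2: b_2 = 10 − 10 − 0 = 0; torsion from ∂_3 factors > 1: none. So H_2 = 0.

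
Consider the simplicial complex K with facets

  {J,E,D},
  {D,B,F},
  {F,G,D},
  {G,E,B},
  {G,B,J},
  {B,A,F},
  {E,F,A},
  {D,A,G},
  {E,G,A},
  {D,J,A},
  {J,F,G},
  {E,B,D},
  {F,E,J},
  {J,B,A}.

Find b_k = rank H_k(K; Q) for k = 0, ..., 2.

Fix the vertex order A < B < D < E < F < G < J and write every simplex with vertices in increasing order. Then dim K = 2 and the simplices of K are:

  0-simplices (7): A, B, D, E, F, G, J
  1-simplices (21): AB, AD, AE, AF, AG, AJ, BD, BE, BF, BG, BJ, DE, DF, DG, DJ, EF, EG, EJ, FG, FJ, GJ
  2-simplices (14): ABF, ABJ, ADG, ADJ, AEF, AEG, BDE, BDF, BEG, BGJ, DEJ, DFG, EFJ, FGJ

so the chain groups are C_0 ≅ Z^7, C_1 ≅ Z^21, C_2 ≅ Z^14.

Boundary ∂_1: C_1 → C_0 sends each edge [p,q] (with p < q) to q − p.
As a 7×21 matrix over Z this has rank 6, with invariant factors (1,1,1,1,1,1).

Boundary ∂_2: C_2 → C_1 acts by ∂[p,q,r] = [q,r] − [p,r] + [p,q]. For instance
  ∂DEJ = EJ − DJ + DE,
  ∂AEF = EF − AF + AE.
This gives a 21×14 integer matrix of rank 13; reducing to Smith normal form yields diagonal entries (1,1,1,1,1,1,1,1,1,1,1,1,1).

Now H_k = ker ∂_k / im ∂_{k+1}, so:

  H_0: rank C_0 − rank ∂_1 = 7 − 6 = 1, and the invariant factors of ∂_1 are all 1, so H_0 ≅ Z.
  H_1: rank ker ∂_1 − rank ∂_2 = (21 − 6) − 13 = 2, and the invariant factors of ∂_2 are all 1, so H_1 ≅ Z^2.
  H_2: rank ker ∂_2 − rank ∂_3 = (14 − 13) − 0 = 1, and there is no ∂_3, so H_2 ≅ Z.

(K is a triangulation of the torus T^2.)

Hence the Betti numbers are b_0 = 1, b_1 = 2, b_2 = 1.

b_0 = 1, b_1 = 2, b_2 = 1.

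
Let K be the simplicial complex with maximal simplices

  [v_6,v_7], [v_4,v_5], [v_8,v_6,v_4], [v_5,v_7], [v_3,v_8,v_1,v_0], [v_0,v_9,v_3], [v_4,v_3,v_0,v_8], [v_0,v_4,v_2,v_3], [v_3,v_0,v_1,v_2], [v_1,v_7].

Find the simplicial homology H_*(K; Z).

We work with the vertex ordering v_0 < v_1 < v_2 < v_3 < v_4 < v_5 < v_6 < v_7 < v_8 < v_9. The simplices of K, each written with vertices in increasing order, are:

  0-simplices (10): [v_0], [v_1], [v_2], [v_3], [v_4], [v_5], [v_6], [v_7], [v_8], [v_9]
  1-simplices (21): (21 of them)
  2-simplices (14): (14 of them)
  3-simplices (4): [v_0,v_1,v_2,v_3], [v_0,v_1,v_3,v_8], [v_0,v_2,v_3,v_4], [v_0,v_3,v_4,v_8]

giving chain groups C_0 ≅ Z^10, C_1 ≅ Z^21, C_2 ≅ Z^14, C_3 ≅ Z^4.

The boundary map ∂_1: C_1 → C_0 maps an edge to its endpoints' difference, ∂[p,q] = q − p. For instance
  ∂[v_0,v_9] = [v_9] − [v_0].
This gives a 10×21 integer matrix of rank 9; reducing to Smith normal form yields diagonal entries (1,1,1,1,1,1,1,1,1).

Boundary ∂_2: C_2 → C_1 maps a triangle to the signed sum of its edges. For instance
  ∂[v_0,v_1,v_3] = [v_1,v_3] − [v_0,v_3] + [v_0,v_1],
  ∂[v_0,v_3,v_9] = [v_3,v_9] − [v_0,v_9] + [v_0,v_3].
As a 21×14 matrix over Z this has rank 10, with invariant factors (1,1,1,1,1,1,1,1,1,1).

The boundary map ∂_3: C_3 → C_2 sends each 3-simplex σ to the alternating sum Σ_i (−1)^i (σ with its i-th vertex removed). For instance
  ∂[v_0,v_2,v_3,v_4] = [v_2,v_3,v_4] − [v_0,v_3,v_4] + [v_0,v_2,v_4] − [v_0,v_2,v_3],
  ∂[v_0,v_1,v_2,v_3] = [v_1,v_2,v_3] − [v_0,v_2,v_3] + [v_0,v_1,v_3] − [v_0,v_1,v_2].
The 14×4 boundary matrix has rank 4 and Smith normal form diag(1,1,1,1).

Now H_k = ker ∂_k / im ∂_{k+1}, so:

  H_0: rank C_0 − rank ∂_1 = 10 − 9 = 1, and the invariant factors of ∂_1 are all 1, so H_0 ≅ Z.
  H_1: rank ker ∂_1 − rank ∂_2 = (21 − 9) − 10 = 2, and the invariant factors of ∂_2 are all 1, so H_1 ≅ Z^2.
  H_2: rank ker ∂_2 − rank ∂_3 = (14 − 10) − 4 = 0, and the invariant factors of ∂_3 are all 1, so H_2 ≅ 0.
  H_3: rank ker ∂_3 − rank ∂_4 = (4 − 4) − 0 = 0, and there is no ∂_4, so H_3 ≅ 0.

As a check, the Euler characteristic is 10 − 21 + 14 − 4 = -1, which agrees with 1 − 2 + 0 − 0 = -1.

H_0 ≅ Z,  H_1 ≅ Z^2,  H_2 = 0,  H_3 = 0.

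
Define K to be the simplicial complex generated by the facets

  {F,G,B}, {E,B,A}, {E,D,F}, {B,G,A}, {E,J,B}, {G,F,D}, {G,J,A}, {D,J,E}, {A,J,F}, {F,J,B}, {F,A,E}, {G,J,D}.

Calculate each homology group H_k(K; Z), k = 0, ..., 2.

H_0 = Z,  H_1 = Z/2Z,  H_2 = 0.

Fix the vertex order A < B < D < E < F < G < J and write every simplex with vertices in increasing order. Then dim K = 2 and the simplices of K are:

  0-simplices (7): A, B, D, E, F, G, J
  1-simplices (18): AB, AE, AF, AG, AJ, BE, BF, BG, BJ, DE, DF, DG, DJ, EF, EJ, FG, FJ, GJ
  2-simplices (12): ABE, ABG, AEF, AFJ, AGJ, BEJ, BFG, BFJ, DEF, DEJ, DFG, DGJ

giving chain groups C_0 ≅ Z^7, C_1 ≅ Z^18, C_2 ≅ Z^12.

∂_1: C_1 → C_0 is given by ∂[p,q] = [q] − [p].
The 7×18 boundary matrix has rank 6 and Smith normal form diag(1,1,1,1,1,1).

The boundary map ∂_2: C_2 → C_1 acts by ∂[p,q,r] = [q,r] − [p,r] + [p,q]. For instance
  ∂DGJ = GJ − DJ + DG,
  ∂BFG = FG − BG + BF.
This gives a 18×12 integer matrix of rank 12; reducing to Smith normal form yields diagonal entries (1,1,1,1,1,1,1,1,1,1,1,2).

Reading off H_k = ker ∂_k / im ∂_{k+1}:

  H_0: rank C_0 − rank ∂_1 = 7 − 6 = 1, and the invariant factors of ∂_1 are all 1, so H_0 ≅ Z.
  H_1: rank ker ∂_1 − rank ∂_2 = (18 − 6) − 12 = 0, and ∂_2 has invariant factor 2 > 1, so H_1 ≅ Z/2Z.
  H_2: rank ker ∂_2 − rank ∂_3 = (12 − 12) − 0 = 0, and there is no ∂_3, so H_2 ≅ 0.

(K is a triangulation of the real projective plane RP^2.)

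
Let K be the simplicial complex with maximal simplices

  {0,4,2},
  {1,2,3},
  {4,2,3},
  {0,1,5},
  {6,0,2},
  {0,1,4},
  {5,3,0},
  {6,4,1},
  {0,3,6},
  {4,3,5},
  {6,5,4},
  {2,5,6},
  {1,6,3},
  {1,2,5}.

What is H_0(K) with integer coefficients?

H_0 ≅ Z.

We work with the vertex ordering 0 < 1 < 2 < 3 < 4 < 5 < 6. The simplices of K, each written with vertices in increasing order, are:

  0-simplices (7): [0], [1], [2], [3], [4], [5], [6]
  1-simplices (21): [0,1], [0,2], [0,3], [0,4], [0,5], [0,6], [1,2], [1,3], [1,4], [1,5], [1,6], [2,3], [2,4], [2,5], [2,6], [3,4], [3,5], [3,6], [4,5], [4,6], [5,6]
  2-simplices (14): [0,1,4], [0,1,5], [0,2,4], [0,2,6], [0,3,5], [0,3,6], [1,2,3], [1,2,5], [1,3,6], [1,4,6], [2,3,4], [2,5,6], [3,4,5], [4,5,6]

Hence C_0 ≅ Z^7, C_1 ≅ Z^21, C_2 ≅ Z^14.

The boundary map ∂_1: C_1 → C_0 sends each edge [p,q] (with p < q) to q − p. For instance
  ∂[1,4] = [4] − [1].
The 7×21 boundary matrix has rank 6 and Smith normal form diag(1,1,1,1,1,1).

The boundary map ∂_2: C_2 → C_1 acts by ∂[p,q,r] = [q,r] − [p,r] + [p,q]. For instance
  ∂[0,2,6] = [2,6] − [0,6] + [0,2],
  ∂[0,2,4] = [2,4] − [0,4] + [0,2].
As a 21×14 matrix over Z this has rank 13, with invariant factors (1,1,1,1,1,1,1,1,1,1,1,1,1).

Computing H_k = (kernel of ∂_k) / (image of ∂_{k+1}):

  H_0: rank C_0 − rank ∂_1 = 7 − 6 = 1, and the invariant factors of ∂_1 are all 1, so H_0 = Z.

(K is a triangulation of the torus T^2.)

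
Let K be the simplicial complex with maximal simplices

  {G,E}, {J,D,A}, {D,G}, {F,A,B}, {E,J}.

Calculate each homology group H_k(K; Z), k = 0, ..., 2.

H_0 ≅ Z,  H_1 ≅ Z,  H_2 = 0.

We work with the vertex ordering A < B < D < E < F < G < J. The simplices of K, each written with vertices in increasing order, are:

  0-simplices (7): A, B, D, E, F, G, J
  1-simplices (9): AB, AD, AF, AJ, BF, DG, DJ, EG, EJ
  2-simplices (2): ABF, ADJ

Hence C_0 ≅ Z^7, C_1 ≅ Z^9, C_2 ≅ Z^2.

The boundary map ∂_1: C_1 → C_0 maps an edge to its endpoints' difference, ∂[p,q] = q − p. For instance
  ∂BF = F − B.
The resulting 7×9 matrix has rank 6, and its Smith normal form has invariant factors (1,1,1,1,1,1).

The boundary map ∂_2: C_2 → C_1 sends each 2-simplex [p,q,r] to [q,r] − [p,r] + [p,q]. For instance
  ∂ABF = BF − AF + AB,
  ∂ADJ = DJ − AJ + AD.
This gives a 9×2 integer matrix of rank 2; reducing to Smith normal form yields diagonal entries (1,1).

Reading off H_k = ker ∂_k / im ∂_{k+1}:

  H_0: rank C_0 − rank ∂_1 = 7 − 6 = 1, and the invariant factors of ∂_1 are all 1, so H_0 ≅ Z.
  H_1: rank ker ∂_1 − rank ∂_2 = (9 − 6) − 2 = 1, and the invariant factors of ∂_2 are all 1, so H_1 ≅ Z.
  H_2: rank ker ∂_2 − rank ∂_3 = (2 − 2) − 0 = 0, and there is no ∂_3, so H_2 ≅ 0.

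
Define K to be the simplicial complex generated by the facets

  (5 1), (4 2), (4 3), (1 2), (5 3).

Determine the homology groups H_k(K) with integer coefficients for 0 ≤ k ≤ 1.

Order the vertices as 1 < 2 < 3 < 4 < 5. Listing each simplex with vertices in this order, K has dimension 1 with simplices:

  0-simplices (5): [1], [2], [3], [4], [5]
  1-simplices (5): [1,2], [1,5], [2,4], [3,4], [3,5]

Hence C_0 ≅ Z^5, C_1 ≅ Z^5.

Boundary ∂_1: C_1 → C_0 maps an edge to its endpoints' difference, ∂[p,q] = q − p.
The resulting 5×5 matrix has rank 4, and its Smith normal form has invariant factors (1,1,1,1).

Now H_k = ker ∂_k / im ∂_{k+1}, so:

  H_0: rank C_0 − rank ∂_1 = 5 − 4 = 1, and the invariant factors of ∂_1 are all 1, so H_0 ≅ Z.
  H_1: rank ker ∂_1 − rank ∂_2 = (5 − 4) − 0 = 1, and there is no ∂_2, so H_1 ≅ Z.

As a check, the Euler characteristic is 5 − 5 = 0, which agrees with 1 − 1 = 0.

H_0 ≅ Z,  H_1 ≅ Z.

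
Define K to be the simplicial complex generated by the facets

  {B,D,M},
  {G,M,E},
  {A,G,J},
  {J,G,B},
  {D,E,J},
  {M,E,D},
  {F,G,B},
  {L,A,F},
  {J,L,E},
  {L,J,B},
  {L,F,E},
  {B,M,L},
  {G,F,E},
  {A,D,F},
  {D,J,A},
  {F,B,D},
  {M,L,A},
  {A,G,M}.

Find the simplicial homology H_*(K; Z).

We work with the vertex ordering A < B < D < E < F < G < J < L < M. The simplices of K, each written with vertices in increasing order, are:

  0-simplices (9): A, B, D, E, F, G, J, L, M
  1-simplices (27): AD, AF, AG, AJ, AL, AM, BD, BF, BG, BJ, BL, BM, DE, DF, DJ, DM, EF, EG, EJ, EL, EM, FG, FL, GJ, GM, JL, LM
  2-simplices (18): ADF, ADJ, AFL, AGJ, AGM, ALM, BDF, BDM, BFG, BGJ, BJL, BLM, DEJ, DEM, EFG, EFL, EGM, EJL

Hence C_0 ≅ Z^9, C_1 ≅ Z^27, C_2 ≅ Z^18.

Boundary ∂_1: C_1 → C_0 sends each edge [p,q] (with p < q) to q − p.
The resulting 9×27 matrix has rank 8, and its Smith normal form has invariant factors (1,1,1,1,1,1,1,1).

Boundary ∂_2: C_2 → C_1 acts by ∂[p,q,r] = [q,r] − [p,r] + [p,q]. For instance
  ∂EJL = JL − EL + EJ,
  ∂AGJ = GJ − AJ + AG.
The 27×18 boundary matrix has rank 17 and Smith normal form diag(1,1,1,1,1,1,1,1,1,1,1,1,1,1,1,1,1).

Reading off H_k = ker ∂_k / im ∂_{k+1}:

  H_0: rank C_0 − rank ∂_1 = 9 − 8 = 1, and the invariant factors of ∂_1 are all 1, so H_0 ≅ Z.
  H_1: rank ker ∂_1 − rank ∂_2 = (27 − 8) − 17 = 2, and the invariant factors of ∂_2 are all 1, so H_1 ≅ Z^2.
  H_2: rank ker ∂_2 − rank ∂_3 = (18 − 17) − 0 = 1, and there is no ∂_3, so H_2 ≅ Z.

(K is a triangulation of the torus T^2.)

H_0 ≅ Z,  H_1 ≅ Z^2,  H_2 ≅ Z.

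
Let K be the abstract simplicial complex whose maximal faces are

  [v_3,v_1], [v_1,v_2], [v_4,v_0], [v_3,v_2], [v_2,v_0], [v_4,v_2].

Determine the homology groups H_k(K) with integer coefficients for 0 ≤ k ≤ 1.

Order the vertices as v_0 < v_1 < v_2 < v_3 < v_4. Listing each simplex with vertices in this order, K has dimension 1 with simplices:

  0-simplices (5): [v_0], [v_1], [v_2], [v_3], [v_4]
  1-simplices (6): [v_0,v_2], [v_0,v_4], [v_1,v_2], [v_1,v_3], [v_2,v_3], [v_2,v_4]

giving chain groups C_0 ≅ Z^5, C_1 ≅ Z^6.

∂_1: C_1 → C_0 maps an edge to its endpoints' difference, ∂[p,q] = q − p. For instance
  ∂[v_1,v_3] = [v_3] − [v_1].
The 5×6 boundary matrix has rank 4 and Smith normal form diag(1,1,1,1).

Computing H_k = (kernel of ∂_k) / (image of ∂_{k+1}):

  H_0: rank C_0 − rank ∂_1 = 5 − 4 = 1, and the invariant factors of ∂_1 are all 1, so H_0 ≅ Z.
  H_1: rank ker ∂_1 − rank ∂_2 = (6 − 4) − 0 = 2, and there is no ∂_2, so H_1 ≅ Z^2.

(K is a triangulation of a wedge of 2 circles.)

H_0 = Z,  H_1 = Z^2.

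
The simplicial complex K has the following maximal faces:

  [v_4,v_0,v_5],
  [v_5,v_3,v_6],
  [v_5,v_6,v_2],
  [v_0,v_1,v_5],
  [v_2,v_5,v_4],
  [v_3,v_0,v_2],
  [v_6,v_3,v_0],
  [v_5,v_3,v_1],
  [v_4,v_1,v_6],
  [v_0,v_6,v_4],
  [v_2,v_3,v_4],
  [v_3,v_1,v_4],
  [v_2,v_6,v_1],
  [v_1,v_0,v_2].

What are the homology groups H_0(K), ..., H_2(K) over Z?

H_0 = Z,  H_1 = Z^2,  H_2 = Z.

K has 7 vertices, 21 edges, 14 triangles.
rank ∂_0 = 0, rank ∂_1 = 6 ⇒ b_0 = 7 − 0 − 6 = 1; all invariant factors of ∂_1 are 1 so no torsion. So H_0 ≅ Z.
rank ∂_1 = 6, rank ∂_2 = 13 ⇒ b_1 = 21 − 6 − 13 = 2; all invariant factors of ∂_2 are 1 so no torsion. So H_1 ≅ Z^2.
rank ∂_2 = 13, rank ∂_3 = 0 ⇒ b_2 = 14 − 13 − 0 = 1. So H_2 ≅ Z.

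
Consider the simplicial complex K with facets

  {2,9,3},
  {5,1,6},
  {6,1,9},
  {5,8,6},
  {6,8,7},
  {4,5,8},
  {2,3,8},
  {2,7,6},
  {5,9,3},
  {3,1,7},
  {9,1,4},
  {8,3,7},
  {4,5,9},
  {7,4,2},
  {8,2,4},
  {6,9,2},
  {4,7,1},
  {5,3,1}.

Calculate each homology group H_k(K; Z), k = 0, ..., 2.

K has 9 vertices, 27 edges, 18 triangles.
rank ∂_0 = 0, rank ∂_1 = 8 ⇒ b_0 = 9 − 0 − 8 = 1; all invariant factors of ∂_1 are 1 so no torsion. So H_0 ≅ Z.
rank ∂_1 = 8, rank ∂_2 = 18 ⇒ b_1 = 27 − 8 − 18 = 1; ∂_2 has invariant factor(s) [2] giving torsion. So H_1 ≅ Z ⊕ Z/2Z.
rank ∂_2 = 18, rank ∂_3 = 0 ⇒ b_2 = 18 − 18 − 0 = 0. So H_2 ≅ 0.

H_0 ≅ Z,  H_1 ≅ Z ⊕ Z/2Z,  H_2 = 0.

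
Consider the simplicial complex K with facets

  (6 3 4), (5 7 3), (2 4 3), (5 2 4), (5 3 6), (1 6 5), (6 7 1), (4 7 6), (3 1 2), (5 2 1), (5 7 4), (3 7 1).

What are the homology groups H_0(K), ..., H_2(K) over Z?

Take the total order 1 < 2 < 3 < 4 < 5 < 6 < 7 on the vertex set. Then K (dimension 2) consists of the simplices:

  0-simplices (7): [1], [2], [3], [4], [5], [6], [7]
  1-simplices (18): [1,2], [1,3], [1,5], [1,6], [1,7], [2,3], [2,4], [2,5], [3,4], [3,5], [3,6], [3,7], [4,5], [4,6], [4,7], [5,6], [5,7], [6,7]
  2-simplices (12): [1,2,3], [1,2,5], [1,3,7], [1,5,6], [1,6,7], [2,3,4], [2,4,5], [3,4,6], [3,5,6], [3,5,7], [4,5,7], [4,6,7]

so the chain groups are C_0 ≅ Z^7, C_1 ≅ Z^18, C_2 ≅ Z^12.

Boundary ∂_1: C_1 → C_0 is given by ∂[p,q] = [q] − [p].
The 7×18 boundary matrix has rank 6 and Smith normal form diag(1,1,1,1,1,1).

The boundary map ∂_2: C_2 → C_1 sends each 2-simplex [p,q,r] to [q,r] − [p,r] + [p,q]. For instance
  ∂[3,4,6] = [4,6] − [3,6] + [3,4],
  ∂[3,5,7] = [5,7] − [3,7] + [3,5].
This gives a 18×12 integer matrix of rank 12; reducing to Smith normal form yields diagonal entries (1,1,1,1,1,1,1,1,1,1,1,2).

Reading off H_k = ker ∂_k / im ∂_{k+1}:

  H_0: rank C_0 − rank ∂_1 = 7 − 6 = 1, and the invariant factors of ∂_1 are all 1, so H_0 ≅ Z.
  H_1: rank ker ∂_1 − rank ∂_2 = (18 − 6) − 12 = 0, and ∂_2 has invariant factor 2 > 1, so H_1 ≅ Z/2Z.
  H_2: rank ker ∂_2 − rank ∂_3 = (12 − 12) − 0 = 0, and there is no ∂_3, so H_2 ≅ 0.

H_0 = Z,  H_1 = Z/2Z,  H_2 = 0.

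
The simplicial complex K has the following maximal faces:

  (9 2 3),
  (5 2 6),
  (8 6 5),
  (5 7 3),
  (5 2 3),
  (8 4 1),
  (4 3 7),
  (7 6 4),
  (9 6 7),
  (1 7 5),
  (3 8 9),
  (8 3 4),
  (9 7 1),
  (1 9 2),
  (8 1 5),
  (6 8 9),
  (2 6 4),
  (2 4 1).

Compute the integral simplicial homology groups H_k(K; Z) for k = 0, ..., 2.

H_0 ≅ Z,  H_1 ≅ Z^2,  H_2 ≅ Z.

Take the total order 1 < 2 < 3 < 4 < 5 < 6 < 7 < 8 < 9 on the vertex set. Then K (dimension 2) consists of the simplices:

  0-simplices (9): [1], [2], [3], [4], [5], [6], [7], [8], [9]
  1-simplices (27): (27 of them)
  2-simplices (18): [1,2,4], [1,2,9], [1,4,8], [1,5,7], [1,5,8], [1,7,9], [2,3,5], [2,3,9], [2,4,6], [2,5,6], [3,4,7], [3,4,8], [3,5,7], [3,8,9], [4,6,7], [5,6,8], [6,7,9], [6,8,9]

so the chain groups are C_0 ≅ Z^9, C_1 ≅ Z^27, C_2 ≅ Z^18.

The boundary map ∂_1: C_1 → C_0 maps an edge to its endpoints' difference, ∂[p,q] = q − p.
The 9×27 boundary matrix has rank 8 and Smith normal form diag(1,1,1,1,1,1,1,1).

The boundary map ∂_2: C_2 → C_1 sends each 2-simplex [p,q,r] to [q,r] − [p,r] + [p,q]. For instance
  ∂[3,4,7] = [4,7] − [3,7] + [3,4],
  ∂[2,5,6] = [5,6] − [2,6] + [2,5].
As a 27×18 matrix over Z this has rank 17, with invariant factors (1,1,1,1,1,1,1,1,1,1,1,1,1,1,1,1,1).

Reading off H_k = ker ∂_k / im ∂_{k+1}:

  H_0: rank C_0 − rank ∂_1 = 9 − 8 = 1, and the invariant factors of ∂_1 are all 1, so H_0 ≅ Z.
  H_1: rank ker ∂_1 − rank ∂_2 = (27 − 8) − 17 = 2, and the invariant factors of ∂_2 are all 1, so H_1 ≅ Z^2.
  H_2: rank ker ∂_2 − rank ∂_3 = (18 − 17) − 0 = 1, and there is no ∂_3, so H_2 ≅ Z.

As a check, the Euler characteristic is 9 − 27 + 18 = 0, which agrees with 1 − 2 + 1 = 0.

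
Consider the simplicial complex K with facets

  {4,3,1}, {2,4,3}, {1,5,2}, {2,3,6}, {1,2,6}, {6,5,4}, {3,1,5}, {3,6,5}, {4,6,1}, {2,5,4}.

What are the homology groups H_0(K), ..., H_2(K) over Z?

Order the vertices as 1 < 2 < 3 < 4 < 5 < 6. Listing each simplex with vertices in this order, K has dimension 2 with simplices:

  0-simplices (6): [1], [2], [3], [4], [5], [6]
  1-simplices (15): [1,2], [1,3], [1,4], [1,5], [1,6], [2,3], [2,4], [2,5], [2,6], [3,4], [3,5], [3,6], [4,5], [4,6], [5,6]
  2-simplices (10): [1,2,5], [1,2,6], [1,3,4], [1,3,5], [1,4,6], [2,3,4], [2,3,6], [2,4,5], [3,5,6], [4,5,6]

giving chain groups C_0 ≅ Z^6, C_1 ≅ Z^15, C_2 ≅ Z^10.

∂_1: C_1 → C_0 is given by ∂[p,q] = [q] − [p]. For instance
  ∂[4,6] = [6] − [4].
This gives a 6×15 integer matrix of rank 5; reducing to Smith normal form yields diagonal entries (1,1,1,1,1).

Boundary ∂_2: C_2 → C_1 sends each 2-simplex [p,q,r] to [q,r] − [p,r] + [p,q]. For instance
  ∂[2,3,4] = [3,4] − [2,4] + [2,3],
  ∂[2,3,6] = [3,6] − [2,6] + [2,3].
This gives a 15×10 integer matrix of rank 10; reducing to Smith normal form yields diagonal entries (1,1,1,1,1,1,1,1,1,2).

Now H_k = ker ∂_k / im ∂_{k+1}, so:

  H_0: rank C_0 − rank ∂_1 = 6 − 5 = 1, and the invariant factors of ∂_1 are all 1, so H_0 = Z.
  H_1: rank ker ∂_1 − rank ∂_2 = (15 − 5) − 10 = 0, and ∂_2 has invariant factor 2 > 1, so H_1 = Z/2Z.
  H_2: rank ker ∂_2 − rank ∂_3 = (10 − 10) − 0 = 0, and there is no ∂_3, so H_2 = 0.

As a check, the Euler characteristic is 6 − 15 + 10 = 1, which agrees with 1 − 0 + 0 = 1.

H_0 = Z,  H_1 = Z/2Z,  H_2 = 0.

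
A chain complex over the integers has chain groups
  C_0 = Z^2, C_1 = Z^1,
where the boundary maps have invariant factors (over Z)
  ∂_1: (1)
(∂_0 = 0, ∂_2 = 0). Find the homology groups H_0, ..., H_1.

H_0 = Z,  H_1 = 0.

H_0: b_0 = 2 − 0 − 1 = 1; torsion from ∂_1 factors > 1: none. So H_0 = Z.
H_1: b_1 = 1 − 1 − 0 = 0; torsion from ∂_2 factors > 1: none. So H_1 = 0.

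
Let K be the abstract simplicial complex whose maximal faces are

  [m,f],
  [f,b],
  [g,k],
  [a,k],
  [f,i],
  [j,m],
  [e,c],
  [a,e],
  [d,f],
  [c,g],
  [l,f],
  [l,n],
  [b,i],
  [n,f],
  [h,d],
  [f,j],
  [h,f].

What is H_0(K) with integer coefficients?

Take the total order a < b < c < d < e < f < g < h < i < j < k < l < m < n on the vertex set. Then K (dimension 1) consists of the simplices:

  0-simplices (14): a, b, c, d, e, f, g, h, i, j, k, l, m, n
  1-simplices (17): ae, ak, bf, bi, ce, cg, df, dh, fh, fi, fj, fl, fm, fn, gk, jm, ln

giving chain groups C_0 ≅ Z^14, C_1 ≅ Z^17.

∂_1: C_1 → C_0 sends each edge [p,q] (with p < q) to q − p. For instance
  ∂fh = h − f.
This gives a 14×17 integer matrix of rank 12; reducing to Smith normal form yields diagonal entries (1,1,1,1,1,1,1,1,1,1,1,1).

From H_k ≅ ker(∂_k) / im(∂_{k+1}) we obtain:

  H_0: rank C_0 − rank ∂_1 = 14 − 12 = 2, and the invariant factors of ∂_1 are all 1, so H_0 = Z^2.

(K is a triangulation of the disjoint union of the circle S^1 and a wedge of 4 circles.)

H_0 ≅ Z^2.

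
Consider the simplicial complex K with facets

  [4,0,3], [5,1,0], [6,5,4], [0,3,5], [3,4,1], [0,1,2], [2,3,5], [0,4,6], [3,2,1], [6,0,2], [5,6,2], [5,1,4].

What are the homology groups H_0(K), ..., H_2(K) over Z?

H_0 = Z,  H_1 = Z/2,  H_2 = 0.

Order the vertices as 0 < 1 < 2 < 3 < 4 < 5 < 6. Listing each simplex with vertices in this order, K has dimension 2 with simplices:

  0-simplices (7): [0], [1], [2], [3], [4], [5], [6]
  1-simplices (18): [0,1], [0,2], [0,3], [0,4], [0,5], [0,6], [1,2], [1,3], [1,4], [1,5], [2,3], [2,5], [2,6], [3,4], [3,5], [4,5], [4,6], [5,6]
  2-simplices (12): [0,1,2], [0,1,5], [0,2,6], [0,3,4], [0,3,5], [0,4,6], [1,2,3], [1,3,4], [1,4,5], [2,3,5], [2,5,6], [4,5,6]

so the chain groups are C_0 ≅ Z^7, C_1 ≅ Z^18, C_2 ≅ Z^12.

Boundary ∂_1: C_1 → C_0 is given by ∂[p,q] = [q] − [p]. For instance
  ∂[5,6] = [6] − [5].
The resulting 7×18 matrix has rank 6, and its Smith normal form has invariant factors (1,1,1,1,1,1).

The boundary map ∂_2: C_2 → C_1 sends each 2-simplex [p,q,r] to [q,r] − [p,r] + [p,q]. For instance
  ∂[0,2,6] = [2,6] − [0,6] + [0,2],
  ∂[0,3,5] = [3,5] − [0,5] + [0,3].
This gives a 18×12 integer matrix of rank 12; reducing to Smith normal form yields diagonal entries (1,1,1,1,1,1,1,1,1,1,1,2).

Now H_k = ker ∂_k / im ∂_{k+1}, so:

  H_0: rank C_0 − rank ∂_1 = 7 − 6 = 1, and the invariant factors of ∂_1 are all 1, so H_0 ≅ Z.
  H_1: rank ker ∂_1 − rank ∂_2 = (18 − 6) − 12 = 0, and ∂_2 has invariant factor 2 > 1, so H_1 ≅ Z/2.
  H_2: rank ker ∂_2 − rank ∂_3 = (12 − 12) − 0 = 0, and there is no ∂_3, so H_2 ≅ 0.

As a check, the Euler characteristic is 7 − 18 + 12 = 1, which agrees with 1 − 0 + 0 = 1.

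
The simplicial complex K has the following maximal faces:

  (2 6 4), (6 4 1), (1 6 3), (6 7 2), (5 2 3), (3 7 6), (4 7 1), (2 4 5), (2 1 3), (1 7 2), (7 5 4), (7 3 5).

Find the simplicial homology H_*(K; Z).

H_0 ≅ Z,  H_1 ≅ Z_2,  H_2 = 0.

Fix the vertex order 1 < 2 < 3 < 4 < 5 < 6 < 7 and write every simplex with vertices in increasing order. Then dim K = 2 and the simplices of K are:

  0-simplices (7): [1], [2], [3], [4], [5], [6], [7]
  1-simplices (18): [1,2], [1,3], [1,4], [1,6], [1,7], [2,3], [2,4], [2,5], [2,6], [2,7], [3,5], [3,6], [3,7], [4,5], [4,6], [4,7], [5,7], [6,7]
  2-simplices (12): [1,2,3], [1,2,7], [1,3,6], [1,4,6], [1,4,7], [2,3,5], [2,4,5], [2,4,6], [2,6,7], [3,5,7], [3,6,7], [4,5,7]

giving chain groups C_0 ≅ Z^7, C_1 ≅ Z^18, C_2 ≅ Z^12.

The boundary map ∂_1: C_1 → C_0 is given by ∂[p,q] = [q] − [p]. For instance
  ∂[4,5] = [5] − [4].
As a 7×18 matrix over Z this has rank 6, with invariant factors (1,1,1,1,1,1).

∂_2: C_2 → C_1 sends each 2-simplex [p,q,r] to [q,r] − [p,r] + [p,q]. For instance
  ∂[2,3,5] = [3,5] − [2,5] + [2,3],
  ∂[3,6,7] = [6,7] − [3,7] + [3,6].
The 18×12 boundary matrix has rank 12 and Smith normal form diag(1,1,1,1,1,1,1,1,1,1,1,2).

Reading off H_k = ker ∂_k / im ∂_{k+1}:

  H_0: rank C_0 − rank ∂_1 = 7 − 6 = 1, and the invariant factors of ∂_1 are all 1, so H_0 ≅ Z.
  H_1: rank ker ∂_1 − rank ∂_2 = (18 − 6) − 12 = 0, and ∂_2 has invariant factor 2 > 1, so H_1 ≅ Z_2.
  H_2: rank ker ∂_2 − rank ∂_3 = (12 − 12) − 0 = 0, and there is no ∂_3, so H_2 ≅ 0.

As a check, the Euler characteristic is 7 − 18 + 12 = 1, which agrees with 1 − 0 + 0 = 1.
(K is a triangulation of the real projective plane RP^2.)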